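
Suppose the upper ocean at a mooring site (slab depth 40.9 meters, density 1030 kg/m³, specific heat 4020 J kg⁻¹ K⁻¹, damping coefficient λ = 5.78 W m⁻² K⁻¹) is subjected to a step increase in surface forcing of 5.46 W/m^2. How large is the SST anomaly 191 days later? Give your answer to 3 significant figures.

0.407 K

Areal heat capacity C = ρ c_p D = 1030 × 4020 × 40.9 = 1.69×10^8 J/(m²·K).
τ = C / λ = 1.69×10^8 / 5.78 = 2.93×10^7 s.
Equilibrium anomaly ΔT_eq = F / λ = 5.46 / 5.78 = 0.945 K.
t = 191 days = 1.65×10^7 s, so t/τ = 0.563.
ΔT(t) = ΔT_eq (1 − e^(−t/τ)) = 0.945 × (1 − e^−0.563) = 0.407 K.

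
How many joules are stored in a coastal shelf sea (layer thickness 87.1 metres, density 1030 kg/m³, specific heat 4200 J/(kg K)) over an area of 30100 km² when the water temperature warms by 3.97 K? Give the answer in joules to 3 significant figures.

Areal heat capacity C = ρ c_p D = 1030 × 4200 × 87.1 = 3.77×10^8 J m⁻² K⁻¹.
Heat per unit area: q = C ΔT = 3.77×10^8 × 3.97 = 1.50×10^9 J/m².
Total heat: Q = q × A = 1.50×10^9 × (30100 × 10⁶ m²) = 4.50×10^19 J.

4.50×10^19 J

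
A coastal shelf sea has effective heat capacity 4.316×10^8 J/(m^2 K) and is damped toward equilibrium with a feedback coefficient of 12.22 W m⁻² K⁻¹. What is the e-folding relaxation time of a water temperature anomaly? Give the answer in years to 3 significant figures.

1.12 years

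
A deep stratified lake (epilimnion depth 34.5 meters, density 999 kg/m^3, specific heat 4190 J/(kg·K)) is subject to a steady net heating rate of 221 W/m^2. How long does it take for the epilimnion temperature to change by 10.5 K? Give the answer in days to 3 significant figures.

79.4 days

Areal heat capacity C = ρ c_p D = 999 × 4190 × 34.5 = 1.44×10^8 J/(m²·K).
Time required: Δt = C ΔT / F = 1.44×10^8 × 10.5 / 221 = 6.86×10^6 s.
In days: 6.86×10^6 s / (86400 s/day) = 79.4 days.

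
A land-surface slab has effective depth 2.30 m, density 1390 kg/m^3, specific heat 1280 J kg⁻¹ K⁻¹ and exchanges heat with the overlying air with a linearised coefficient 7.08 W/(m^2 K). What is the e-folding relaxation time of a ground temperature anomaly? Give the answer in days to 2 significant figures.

Areal heat capacity C = ρ c_p D = 1390 × 1280 × 2.30 = 4.09×10^6 J/(m²·K).
Relaxation time τ = C / λ = 4.09×10^6 / 7.08 = 5.78×10^5 s.
In days: 5.78×10^5 s / (86400 s/day) = 6.69 days.

6.7 days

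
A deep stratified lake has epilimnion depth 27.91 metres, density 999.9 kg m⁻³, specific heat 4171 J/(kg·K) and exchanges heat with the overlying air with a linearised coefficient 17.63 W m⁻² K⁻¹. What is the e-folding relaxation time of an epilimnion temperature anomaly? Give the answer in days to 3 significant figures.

76.4 days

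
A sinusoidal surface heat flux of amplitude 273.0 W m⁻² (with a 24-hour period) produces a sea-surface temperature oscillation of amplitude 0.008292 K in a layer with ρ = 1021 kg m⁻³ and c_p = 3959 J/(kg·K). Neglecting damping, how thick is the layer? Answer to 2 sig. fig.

110 m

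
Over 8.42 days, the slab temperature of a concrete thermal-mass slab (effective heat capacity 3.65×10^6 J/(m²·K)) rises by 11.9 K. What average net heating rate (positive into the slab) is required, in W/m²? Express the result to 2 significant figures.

Areal heat capacity C = 3.65×10^6 J/(m²·K) (given).
Required heat per unit area: Q = C ΔT = 3.65×10^6 × 11.9 = 4.34×10^7 J/m².
Flux F = Q / Δt = 4.34×10^7 / 7.27×10^5 s = 59.7 W/m².

60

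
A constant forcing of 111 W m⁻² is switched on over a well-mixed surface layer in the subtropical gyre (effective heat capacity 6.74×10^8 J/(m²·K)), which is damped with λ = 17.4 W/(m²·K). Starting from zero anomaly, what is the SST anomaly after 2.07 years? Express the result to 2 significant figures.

5.2 K

Areal heat capacity C = 6.74×10^8 J/(m²·K) (given).
τ = C / λ = 6.74×10^8 / 17.4 = 3.87×10^7 s.
Equilibrium anomaly ΔT_eq = F / λ = 111 / 17.4 = 6.38 K.
t = 2.07 years = 6.53×10^7 s, so t/τ = 1.69.
ΔT(t) = ΔT_eq (1 − e^(−t/τ)) = 6.38 × (1 − e^−1.69) = 5.20 K.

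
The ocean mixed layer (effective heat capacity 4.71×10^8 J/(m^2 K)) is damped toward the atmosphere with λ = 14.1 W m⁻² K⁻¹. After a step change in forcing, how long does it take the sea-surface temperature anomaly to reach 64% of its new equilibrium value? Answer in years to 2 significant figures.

Areal heat capacity C = 4.71×10^8 J/(m^2 K) (given).
τ = C / λ = 4.71×10^8 / 14.1 = 3.34×10^7 s.
Fraction reached: 1 − e^(−t/τ) = 0.64 ⇒ t = −τ ln(1 − 0.64) = τ × 1.02.
t = 3.41×10^7 s = 1.08 years.

1.1 years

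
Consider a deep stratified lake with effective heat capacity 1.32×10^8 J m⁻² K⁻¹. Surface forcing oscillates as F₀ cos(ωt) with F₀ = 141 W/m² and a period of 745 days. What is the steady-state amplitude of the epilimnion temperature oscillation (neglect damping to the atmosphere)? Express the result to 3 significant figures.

Areal heat capacity C = 1.32×10^8 J m⁻² K⁻¹ (given).
Angular frequency ω = 2π / T = 2π / 6.44×10^7 s = 9.76×10^-8 s⁻¹.
Cω = 1.32×10^8 × 9.76×10^-8 = 12.9 W/(m²·K).
Amplitude A = F₀ / (Cω) = 141 / 12.9 = 10.9 K.

10.9 K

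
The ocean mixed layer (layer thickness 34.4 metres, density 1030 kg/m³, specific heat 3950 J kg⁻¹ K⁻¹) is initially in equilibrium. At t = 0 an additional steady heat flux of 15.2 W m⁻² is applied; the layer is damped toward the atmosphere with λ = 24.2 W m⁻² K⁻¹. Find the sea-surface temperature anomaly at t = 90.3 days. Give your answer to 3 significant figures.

0.465 K

Areal heat capacity C = ρ c_p D = 1030 × 3950 × 34.4 = 1.40×10^8 J/(m^2 K).
τ = C / λ = 1.40×10^8 / 24.2 = 5.78×10^6 s.
Equilibrium anomaly ΔT_eq = F / λ = 15.2 / 24.2 = 0.628 K.
t = 90.3 days = 7.80×10^6 s, so t/τ = 1.35.
ΔT(t) = ΔT_eq (1 − e^(−t/τ)) = 0.628 × (1 − e^−1.35) = 0.465 K.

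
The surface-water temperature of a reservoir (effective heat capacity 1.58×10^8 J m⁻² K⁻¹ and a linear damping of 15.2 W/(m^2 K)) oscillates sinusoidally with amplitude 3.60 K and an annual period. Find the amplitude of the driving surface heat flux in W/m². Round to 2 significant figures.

130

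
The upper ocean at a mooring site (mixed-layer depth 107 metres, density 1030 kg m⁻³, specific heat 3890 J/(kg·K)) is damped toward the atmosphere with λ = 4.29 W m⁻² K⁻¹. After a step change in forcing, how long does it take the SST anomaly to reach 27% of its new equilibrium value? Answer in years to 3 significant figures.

Areal heat capacity C = ρ c_p D = 1030 × 3890 × 107 = 4.29×10^8 J/(m²·K).
τ = C / λ = 4.29×10^8 / 4.29 = 9.99×10^7 s.
Fraction reached: 1 − e^(−t/τ) = 0.27 ⇒ t = −τ ln(1 − 0.27) = τ × 0.315.
t = 3.15×10^7 s = 0.997 years.

0.997 years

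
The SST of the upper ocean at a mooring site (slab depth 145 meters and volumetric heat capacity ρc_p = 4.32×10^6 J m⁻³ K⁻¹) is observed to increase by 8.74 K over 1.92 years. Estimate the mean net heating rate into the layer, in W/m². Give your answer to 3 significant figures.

Areal heat capacity C = ρc_p × D = 4.32×10^6 × 145 = 6.26×10^8 J/(m^2 K).
Required heat per unit area: Q = C ΔT = 6.26×10^8 × 8.74 = 5.47×10^9 J/m².
Flux F = Q / Δt = 5.47×10^9 / 6.06×10^7 s = 90.4 W/m².

90.4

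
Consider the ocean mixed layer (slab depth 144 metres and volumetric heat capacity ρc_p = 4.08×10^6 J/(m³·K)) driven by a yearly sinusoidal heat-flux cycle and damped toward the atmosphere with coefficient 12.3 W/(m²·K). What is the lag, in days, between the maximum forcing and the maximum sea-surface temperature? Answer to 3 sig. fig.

Areal heat capacity C = ρc_p × D = 4.08×10^6 × 144 = 5.88×10^8 J/(m^2 K).
ω = 2π / 3.15×10^7 s = 1.99×10^-7 s⁻¹.
Phase lag φ = arctan(Cω/λ) = arctan(117/12.3) = 1.47 rad.
Time lag = φ / ω = 1.47 / 1.99×10^-7 = 7.36×10^6 s = 85.2 days.

85.2 days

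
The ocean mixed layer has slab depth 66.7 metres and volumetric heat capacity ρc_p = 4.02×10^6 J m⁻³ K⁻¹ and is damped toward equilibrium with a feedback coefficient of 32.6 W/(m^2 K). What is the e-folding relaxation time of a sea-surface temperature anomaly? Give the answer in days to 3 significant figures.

95.2 days

Areal heat capacity C = ρc_p × D = 4.02×10^6 × 66.7 = 2.68×10^8 J m⁻² K⁻¹.
Relaxation time τ = C / λ = 2.68×10^8 / 32.6 = 8.22×10^6 s.
In days: 8.22×10^6 s / (86400 s/day) = 95.2 days.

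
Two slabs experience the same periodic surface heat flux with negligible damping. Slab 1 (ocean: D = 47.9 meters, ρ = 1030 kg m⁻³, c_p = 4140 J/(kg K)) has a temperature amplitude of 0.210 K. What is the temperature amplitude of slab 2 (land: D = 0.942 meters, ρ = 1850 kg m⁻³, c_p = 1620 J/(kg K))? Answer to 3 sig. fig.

15.2 K

C_ocean = 2.04×10^8 J/(m²·K); C_land = 2.82×10^6 J/(m²·K).
A ∝ 1/C ⇒ A_land = A_ocean × C_ocean/C_land = 0.210 × 72.3 = 15.2 K.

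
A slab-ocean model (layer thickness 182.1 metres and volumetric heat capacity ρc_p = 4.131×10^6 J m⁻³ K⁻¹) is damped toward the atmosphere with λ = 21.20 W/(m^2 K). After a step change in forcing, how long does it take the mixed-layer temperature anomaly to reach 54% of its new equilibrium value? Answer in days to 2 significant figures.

Areal heat capacity C = ρc_p × D = 4.131×10^6 × 182.1 = 7.52×10^8 J/(m^2 K).
τ = C / λ = 7.52×10^8 / 21.20 = 3.55×10^7 s.
Fraction reached: 1 − e^(−t/τ) = 0.54 ⇒ t = −τ ln(1 − 0.54) = τ × 0.777.
t = 2.76×10^7 s = 319 days.

320 days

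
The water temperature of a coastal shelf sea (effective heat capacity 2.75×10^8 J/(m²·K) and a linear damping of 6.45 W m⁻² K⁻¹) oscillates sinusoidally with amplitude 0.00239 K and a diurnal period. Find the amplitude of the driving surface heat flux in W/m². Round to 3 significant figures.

Areal heat capacity C = 2.75×10^8 J/(m²·K) (given).
ω = 2π / 86400 s = 7.27×10^-5 s⁻¹.
√((Cω)² + λ²) = √((20000)² + 6.45²) = 20000 W/(m²·K).
F₀ = A × √((Cω)²+λ²) = 0.00239 × 20000 = 47.8 W/m².

47.8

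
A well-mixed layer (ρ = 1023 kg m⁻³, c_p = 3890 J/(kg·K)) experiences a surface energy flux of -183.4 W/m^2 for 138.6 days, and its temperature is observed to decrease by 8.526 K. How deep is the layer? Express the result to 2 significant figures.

Heat input Q = F Δt = -183.4 × 1.20×10^7 s = -2.20×10^9 J/m².
Required areal heat capacity C = Q / ΔT = 2.58×10^8 J/(m²·K).
Depth D = C / (ρ c_p) = 2.58×10^8 / (1023 × 3890) = 64.7 m.

65 m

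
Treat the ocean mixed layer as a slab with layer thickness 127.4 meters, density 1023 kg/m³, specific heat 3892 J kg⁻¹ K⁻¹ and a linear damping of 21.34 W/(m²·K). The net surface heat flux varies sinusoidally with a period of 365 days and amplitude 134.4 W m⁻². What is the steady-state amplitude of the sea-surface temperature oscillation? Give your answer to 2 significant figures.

1.3 K

Areal heat capacity C = ρ c_p D = 1023 × 3892 × 127.4 = 5.07×10^8 J m⁻² K⁻¹.
Angular frequency ω = 2π / T = 2π / 3.15×10^7 s = 1.99×10^-7 s⁻¹.
√((Cω)² + λ²) = √((101)² + 21.34²) = 103 W/(m²·K).
Amplitude A = F₀ / √((Cω)²+λ²) = 134.4 / 103 = 1.30 K.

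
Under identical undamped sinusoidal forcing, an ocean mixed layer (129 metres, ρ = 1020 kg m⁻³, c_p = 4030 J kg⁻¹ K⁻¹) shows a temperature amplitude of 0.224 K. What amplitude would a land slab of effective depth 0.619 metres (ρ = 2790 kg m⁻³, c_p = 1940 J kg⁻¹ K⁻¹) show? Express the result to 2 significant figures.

C_ocean = 5.30×10^8 J/(m²·K); C_land = 3.35×10^6 J/(m²·K).
A ∝ 1/C ⇒ A_land = A_ocean × C_ocean/C_land = 0.224 × 158 = 35.5 K.

35 K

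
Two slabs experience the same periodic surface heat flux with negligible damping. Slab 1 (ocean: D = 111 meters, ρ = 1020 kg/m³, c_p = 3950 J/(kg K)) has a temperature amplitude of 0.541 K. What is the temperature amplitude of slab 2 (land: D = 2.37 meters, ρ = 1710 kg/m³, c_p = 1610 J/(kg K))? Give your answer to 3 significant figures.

C_ocean = 4.47×10^8 J/(m²·K); C_land = 6.52×10^6 J/(m²·K).
A ∝ 1/C ⇒ A_land = A_ocean × C_ocean/C_land = 0.541 × 68.5 = 37.1 K.

37.1 K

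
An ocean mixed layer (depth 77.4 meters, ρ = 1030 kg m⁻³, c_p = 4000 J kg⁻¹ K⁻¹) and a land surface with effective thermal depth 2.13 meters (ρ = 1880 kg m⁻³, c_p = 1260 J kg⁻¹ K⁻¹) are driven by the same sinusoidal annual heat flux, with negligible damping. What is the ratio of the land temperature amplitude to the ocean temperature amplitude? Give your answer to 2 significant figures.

63

C_ocean = 1030 × 4000 × 77.4 = 3.19×10^8 J/(m²·K).
C_land = 1880 × 1260 × 2.13 = 5.05×10^6 J/(m²·K).
Undamped amplitude ∝ 1/C, so A_land/A_ocean = C_ocean/C_land = 63.2.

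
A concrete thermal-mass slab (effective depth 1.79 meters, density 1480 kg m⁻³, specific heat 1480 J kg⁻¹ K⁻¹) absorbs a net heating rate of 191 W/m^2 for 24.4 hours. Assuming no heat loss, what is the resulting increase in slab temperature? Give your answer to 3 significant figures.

Areal heat capacity C = ρ c_p D = 1480 × 1480 × 1.79 = 3.92×10^6 J/(m²·K).
Net heat input Q = F Δt = 191 × (24.4 hours × 3600 s/hour) = 1.68×10^7 J/m².
ΔT = Q / C = 1.68×10^7 / 3.92×10^6 = 4.28 K.

4.28 K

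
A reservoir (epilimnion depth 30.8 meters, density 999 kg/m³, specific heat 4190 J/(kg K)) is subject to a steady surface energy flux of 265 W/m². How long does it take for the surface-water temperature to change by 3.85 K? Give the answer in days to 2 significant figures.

22 days

Areal heat capacity C = ρ c_p D = 999 × 4190 × 30.8 = 1.29×10^8 J/(m^2 K).
Time required: Δt = C ΔT / F = 1.29×10^8 × 3.85 / 265 = 1.87×10^6 s.
In days: 1.87×10^6 s / (86400 s/day) = 21.7 days.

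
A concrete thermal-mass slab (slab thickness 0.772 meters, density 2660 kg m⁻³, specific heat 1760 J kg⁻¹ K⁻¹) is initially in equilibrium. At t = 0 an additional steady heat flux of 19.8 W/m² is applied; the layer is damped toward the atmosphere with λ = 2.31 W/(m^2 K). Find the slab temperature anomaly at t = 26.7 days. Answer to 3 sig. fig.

Areal heat capacity C = ρ c_p D = 2660 × 1760 × 0.772 = 3.61×10^6 J/(m²·K).
τ = C / λ = 3.61×10^6 / 2.31 = 1.56×10^6 s.
Equilibrium anomaly ΔT_eq = F / λ = 19.8 / 2.31 = 8.57 K.
t = 26.7 days = 2.31×10^6 s, so t/τ = 1.47.
ΔT(t) = ΔT_eq (1 − e^(−t/τ)) = 8.57 × (1 − e^−1.47) = 6.61 K.

6.61 K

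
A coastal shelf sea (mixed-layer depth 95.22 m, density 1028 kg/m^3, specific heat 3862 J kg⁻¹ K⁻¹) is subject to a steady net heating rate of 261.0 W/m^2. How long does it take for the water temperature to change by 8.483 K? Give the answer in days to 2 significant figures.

Areal heat capacity C = ρ c_p D = 1028 × 3862 × 95.22 = 3.78×10^8 J m⁻² K⁻¹.
Time required: Δt = C ΔT / F = 3.78×10^8 × 8.483 / 261.0 = 1.23×10^7 s.
In days: 1.23×10^7 s / (86400 s/day) = 142 days.

140 days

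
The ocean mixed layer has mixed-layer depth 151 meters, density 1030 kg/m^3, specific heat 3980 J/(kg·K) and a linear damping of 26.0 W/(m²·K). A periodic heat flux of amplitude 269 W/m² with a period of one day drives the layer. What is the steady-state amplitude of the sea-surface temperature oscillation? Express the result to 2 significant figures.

Areal heat capacity C = ρ c_p D = 1030 × 3980 × 151 = 6.19×10^8 J m⁻² K⁻¹.
Angular frequency ω = 2π / T = 2π / 86400 s = 7.27×10^-5 s⁻¹.
√((Cω)² + λ²) = √((45000)² + 26.0²) = 45000 W/(m²·K).
Amplitude A = F₀ / √((Cω)²+λ²) = 269 / 45000 = 0.00598 K.

0.0060 K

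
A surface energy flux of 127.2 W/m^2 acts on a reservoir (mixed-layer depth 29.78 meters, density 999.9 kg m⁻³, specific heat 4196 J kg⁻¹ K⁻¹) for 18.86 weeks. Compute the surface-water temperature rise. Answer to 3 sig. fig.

Areal heat capacity C = ρ c_p D = 999.9 × 4196 × 29.78 = 1.25×10^8 J/(m^2 K).
Net heat input Q = F Δt = 127.2 × (18.86 weeks × 6.048×10^5 s/week) = 1.45×10^9 J/m².
ΔT = Q / C = 1.45×10^9 / 1.25×10^8 = 11.6 K.

11.6 K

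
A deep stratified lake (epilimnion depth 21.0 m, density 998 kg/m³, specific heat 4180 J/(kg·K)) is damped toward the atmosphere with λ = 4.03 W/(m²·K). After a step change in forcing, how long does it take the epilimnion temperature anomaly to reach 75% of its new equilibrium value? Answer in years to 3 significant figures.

Areal heat capacity C = ρ c_p D = 998 × 4180 × 21.0 = 8.76×10^7 J/(m^2 K).
τ = C / λ = 8.76×10^7 / 4.03 = 2.17×10^7 s.
Fraction reached: 1 − e^(−t/τ) = 0.75 ⇒ t = −τ ln(1 − 0.75) = τ × 1.39.
t = 3.01×10^7 s = 0.955 years.

0.955 years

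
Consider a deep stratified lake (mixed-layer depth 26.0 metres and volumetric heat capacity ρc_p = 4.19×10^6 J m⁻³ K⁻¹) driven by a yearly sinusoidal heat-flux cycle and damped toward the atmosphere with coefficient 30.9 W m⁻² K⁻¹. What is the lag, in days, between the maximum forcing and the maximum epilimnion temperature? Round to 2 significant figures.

36 days

Areal heat capacity C = ρc_p × D = 4.19×10^6 × 26.0 = 1.09×10^8 J/(m^2 K).
ω = 2π / 3.15×10^7 s = 1.99×10^-7 s⁻¹.
Phase lag φ = arctan(Cω/λ) = arctan(21.7/30.9) = 0.612 rad.
Time lag = φ / ω = 0.612 / 1.99×10^-7 = 3.07×10^6 s = 35.6 days.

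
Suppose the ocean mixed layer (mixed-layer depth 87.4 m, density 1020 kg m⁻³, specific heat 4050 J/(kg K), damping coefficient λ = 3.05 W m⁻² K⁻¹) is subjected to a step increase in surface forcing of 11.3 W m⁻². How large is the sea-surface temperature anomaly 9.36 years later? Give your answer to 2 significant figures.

3.4 K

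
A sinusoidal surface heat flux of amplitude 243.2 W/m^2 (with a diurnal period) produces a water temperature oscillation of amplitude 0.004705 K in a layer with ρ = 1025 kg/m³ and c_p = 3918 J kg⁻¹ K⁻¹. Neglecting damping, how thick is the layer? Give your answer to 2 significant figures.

180 m

ω = 2π / 86400 s = 7.27×10^-5 s⁻¹.
Required C = F₀ / (A ω) = 243.2 / (0.004705 × 7.27×10^-5) = 7.11×10^8 J/(m²·K).
D = C / (ρ c_p) = 7.11×10^8 / (1025 × 3918) = 177 m.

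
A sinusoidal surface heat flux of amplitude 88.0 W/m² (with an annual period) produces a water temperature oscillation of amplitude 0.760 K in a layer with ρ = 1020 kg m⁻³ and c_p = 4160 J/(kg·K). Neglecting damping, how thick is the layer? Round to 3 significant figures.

137 m

ω = 2π / 3.15×10^7 s = 1.99×10^-7 s⁻¹.
Required C = F₀ / (A ω) = 88.0 / (0.760 × 1.99×10^-7) = 5.81×10^8 J/(m²·K).
D = C / (ρ c_p) = 5.81×10^8 / (1020 × 4160) = 137 m.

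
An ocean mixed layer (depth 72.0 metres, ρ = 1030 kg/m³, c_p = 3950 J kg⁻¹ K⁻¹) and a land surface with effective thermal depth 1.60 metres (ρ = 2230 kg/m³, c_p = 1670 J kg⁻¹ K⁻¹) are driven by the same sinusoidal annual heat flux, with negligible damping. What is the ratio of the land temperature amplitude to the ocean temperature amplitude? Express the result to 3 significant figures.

C_ocean = 1030 × 3950 × 72.0 = 2.93×10^8 J/(m²·K).
C_land = 2230 × 1670 × 1.60 = 5.96×10^6 J/(m²·K).
Undamped amplitude ∝ 1/C, so A_land/A_ocean = C_ocean/C_land = 49.2.

49.2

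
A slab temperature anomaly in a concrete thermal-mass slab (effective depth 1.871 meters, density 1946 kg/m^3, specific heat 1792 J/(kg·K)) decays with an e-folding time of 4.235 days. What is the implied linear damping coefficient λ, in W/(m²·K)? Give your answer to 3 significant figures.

Areal heat capacity C = ρ c_p D = 1946 × 1792 × 1.871 = 6.52×10^6 J/(m²·K).
τ = 4.235 days = 3.66×10^5 s.
λ = C / τ = 6.52×10^6 / 3.66×10^5 = 17.8 W/(m²·K).

17.8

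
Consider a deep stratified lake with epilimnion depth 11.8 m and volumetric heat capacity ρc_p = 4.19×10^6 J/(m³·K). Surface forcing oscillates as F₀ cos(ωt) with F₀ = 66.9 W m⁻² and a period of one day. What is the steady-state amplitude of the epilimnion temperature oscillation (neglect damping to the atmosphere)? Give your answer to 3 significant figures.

0.0186 K

Areal heat capacity C = ρc_p × D = 4.19×10^6 × 11.8 = 4.94×10^7 J/(m²·K).
Angular frequency ω = 2π / T = 2π / 86400 s = 7.27×10^-5 s⁻¹.
Cω = 4.94×10^7 × 7.27×10^-5 = 3600 W/(m²·K).
Amplitude A = F₀ / (Cω) = 66.9 / 3600 = 0.0186 K.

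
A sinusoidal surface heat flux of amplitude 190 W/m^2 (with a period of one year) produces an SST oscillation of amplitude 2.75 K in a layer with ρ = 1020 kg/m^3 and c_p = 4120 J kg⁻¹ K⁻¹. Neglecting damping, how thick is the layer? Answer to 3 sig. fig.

ω = 2π / 3.15×10^7 s = 1.99×10^-7 s⁻¹.
Required C = F₀ / (A ω) = 190 / (2.75 × 1.99×10^-7) = 3.47×10^8 J/(m²·K).
D = C / (ρ c_p) = 3.47×10^8 / (1020 × 4120) = 82.5 m.

82.5 m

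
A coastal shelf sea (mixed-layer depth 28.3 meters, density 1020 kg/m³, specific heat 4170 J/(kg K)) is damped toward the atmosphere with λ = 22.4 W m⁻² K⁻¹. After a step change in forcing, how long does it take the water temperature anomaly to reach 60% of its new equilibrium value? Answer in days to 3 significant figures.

57.0 days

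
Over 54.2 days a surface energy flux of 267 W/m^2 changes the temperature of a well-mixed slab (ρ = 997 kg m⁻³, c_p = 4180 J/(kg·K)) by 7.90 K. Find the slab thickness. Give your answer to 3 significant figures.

Heat input Q = F Δt = 267 × 4.68×10^6 s = 1.25×10^9 J/m².
Required areal heat capacity C = Q / ΔT = 1.58×10^8 J/(m²·K).
Depth D = C / (ρ c_p) = 1.58×10^8 / (997 × 4180) = 38.0 m.

38.0 m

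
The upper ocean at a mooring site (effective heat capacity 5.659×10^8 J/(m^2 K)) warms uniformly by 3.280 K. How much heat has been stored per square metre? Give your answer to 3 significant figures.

Areal heat capacity C = 5.659×10^8 J/(m^2 K) (given).
ΔQ = C ΔT = 5.66×10^8 × 3.280 = 1.86×10^9 J/m².

1.86×10^9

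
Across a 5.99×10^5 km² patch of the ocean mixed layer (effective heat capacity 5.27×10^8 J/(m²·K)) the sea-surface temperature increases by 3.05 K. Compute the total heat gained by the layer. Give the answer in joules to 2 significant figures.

Areal heat capacity C = 5.27×10^8 J/(m²·K) (given).
Heat per unit area: q = C ΔT = 5.27×10^8 × 3.05 = 1.61×10^9 J/m².
Total heat: Q = q × A = 1.61×10^9 × (5.99×10^5 × 10⁶ m²) = 9.63×10^20 J.

9.6×10^20 J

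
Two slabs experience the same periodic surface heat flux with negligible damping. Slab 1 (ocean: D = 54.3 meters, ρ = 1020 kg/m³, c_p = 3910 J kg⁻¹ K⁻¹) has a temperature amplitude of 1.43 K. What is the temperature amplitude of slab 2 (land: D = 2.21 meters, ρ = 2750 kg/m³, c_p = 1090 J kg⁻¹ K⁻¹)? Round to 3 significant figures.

46.7 K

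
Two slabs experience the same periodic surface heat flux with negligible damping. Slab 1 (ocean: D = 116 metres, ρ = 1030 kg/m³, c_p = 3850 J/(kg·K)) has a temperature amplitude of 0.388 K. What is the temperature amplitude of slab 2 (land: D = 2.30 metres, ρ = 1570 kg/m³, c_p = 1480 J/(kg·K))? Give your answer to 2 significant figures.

C_ocean = 4.60×10^8 J/(m²·K); C_land = 5.34×10^6 J/(m²·K).
A ∝ 1/C ⇒ A_land = A_ocean × C_ocean/C_land = 0.388 × 86.1 = 33.4 K.

33 K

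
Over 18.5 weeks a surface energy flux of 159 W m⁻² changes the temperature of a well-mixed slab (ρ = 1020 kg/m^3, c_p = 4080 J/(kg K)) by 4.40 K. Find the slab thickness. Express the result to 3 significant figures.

97.2 m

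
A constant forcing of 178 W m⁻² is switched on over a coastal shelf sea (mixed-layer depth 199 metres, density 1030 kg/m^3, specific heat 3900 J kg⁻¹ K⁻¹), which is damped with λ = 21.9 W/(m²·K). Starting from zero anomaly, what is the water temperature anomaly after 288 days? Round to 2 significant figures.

4.0 K

Areal heat capacity C = ρ c_p D = 1030 × 3900 × 199 = 7.99×10^8 J/(m^2 K).
τ = C / λ = 7.99×10^8 / 21.9 = 3.65×10^7 s.
Equilibrium anomaly ΔT_eq = F / λ = 178 / 21.9 = 8.13 K.
t = 288 days = 2.49×10^7 s, so t/τ = 0.682.
ΔT(t) = ΔT_eq (1 − e^(−t/τ)) = 8.13 × (1 − e^−0.682) = 4.02 K.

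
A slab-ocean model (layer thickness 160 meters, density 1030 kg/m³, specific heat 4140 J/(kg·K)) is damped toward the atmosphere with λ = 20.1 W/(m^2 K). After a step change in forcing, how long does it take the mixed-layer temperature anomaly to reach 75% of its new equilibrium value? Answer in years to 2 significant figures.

Areal heat capacity C = ρ c_p D = 1030 × 4140 × 160 = 6.82×10^8 J/(m^2 K).
τ = C / λ = 6.82×10^8 / 20.1 = 3.39×10^7 s.
Fraction reached: 1 − e^(−t/τ) = 0.75 ⇒ t = −τ ln(1 − 0.75) = τ × 1.39.
t = 4.71×10^7 s = 1.49 years.

1.5 years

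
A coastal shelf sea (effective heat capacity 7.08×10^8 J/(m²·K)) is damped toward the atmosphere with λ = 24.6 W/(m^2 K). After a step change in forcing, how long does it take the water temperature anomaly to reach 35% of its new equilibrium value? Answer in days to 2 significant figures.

Areal heat capacity C = 7.08×10^8 J/(m²·K) (given).
τ = C / λ = 7.08×10^8 / 24.6 = 2.88×10^7 s.
Fraction reached: 1 − e^(−t/τ) = 0.35 ⇒ t = −τ ln(1 − 0.35) = τ × 0.431.
t = 1.24×10^7 s = 143 days.

140 days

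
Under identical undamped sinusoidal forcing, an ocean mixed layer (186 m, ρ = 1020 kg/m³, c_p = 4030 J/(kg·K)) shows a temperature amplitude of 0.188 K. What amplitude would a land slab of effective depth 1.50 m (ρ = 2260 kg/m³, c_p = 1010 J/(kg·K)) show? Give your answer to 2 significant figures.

42 K

C_ocean = 7.65×10^8 J/(m²·K); C_land = 3.42×10^6 J/(m²·K).
A ∝ 1/C ⇒ A_land = A_ocean × C_ocean/C_land = 0.188 × 223 = 42.0 K.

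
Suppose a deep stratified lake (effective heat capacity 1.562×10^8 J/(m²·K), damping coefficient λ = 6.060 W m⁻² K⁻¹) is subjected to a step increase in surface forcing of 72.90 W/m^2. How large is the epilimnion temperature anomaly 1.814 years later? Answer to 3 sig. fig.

Areal heat capacity C = 1.562×10^8 J/(m²·K) (given).
τ = C / λ = 1.56×10^8 / 6.060 = 2.58×10^7 s.
Equilibrium anomaly ΔT_eq = F / λ = 72.90 / 6.060 = 12.0 K.
t = 1.814 years = 5.72×10^7 s, so t/τ = 2.22.
ΔT(t) = ΔT_eq (1 − e^(−t/τ)) = 12.0 × (1 − e^−2.22) = 10.7 K.

10.7 K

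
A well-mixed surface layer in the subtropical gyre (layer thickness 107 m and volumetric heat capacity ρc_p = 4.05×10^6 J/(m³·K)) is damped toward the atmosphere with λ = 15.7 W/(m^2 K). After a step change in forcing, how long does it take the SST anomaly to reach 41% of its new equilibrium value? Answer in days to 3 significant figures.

169 days

Areal heat capacity C = ρc_p × D = 4.05×10^6 × 107 = 4.33×10^8 J m⁻² K⁻¹.
τ = C / λ = 4.33×10^8 / 15.7 = 2.76×10^7 s.
Fraction reached: 1 − e^(−t/τ) = 0.41 ⇒ t = −τ ln(1 − 0.41) = τ × 0.528.
t = 1.46×10^7 s = 169 days.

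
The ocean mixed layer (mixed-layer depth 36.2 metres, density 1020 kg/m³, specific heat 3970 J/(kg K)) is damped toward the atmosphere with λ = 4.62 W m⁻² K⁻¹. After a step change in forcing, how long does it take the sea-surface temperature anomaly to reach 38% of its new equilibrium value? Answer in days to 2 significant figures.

Areal heat capacity C = ρ c_p D = 1020 × 3970 × 36.2 = 1.47×10^8 J/(m²·K).
τ = C / λ = 1.47×10^8 / 4.62 = 3.17×10^7 s.
Fraction reached: 1 − e^(−t/τ) = 0.38 ⇒ t = −τ ln(1 − 0.38) = τ × 0.478.
t = 1.52×10^7 s = 176 days.

180 days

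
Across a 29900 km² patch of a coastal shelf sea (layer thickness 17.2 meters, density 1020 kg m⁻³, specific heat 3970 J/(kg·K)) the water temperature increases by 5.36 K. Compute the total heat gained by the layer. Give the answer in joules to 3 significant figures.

1.12×10^19 J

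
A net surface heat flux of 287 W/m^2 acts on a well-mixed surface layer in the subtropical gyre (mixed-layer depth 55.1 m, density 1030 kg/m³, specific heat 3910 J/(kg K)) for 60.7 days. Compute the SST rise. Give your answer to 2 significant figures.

6.8 K

Areal heat capacity C = ρ c_p D = 1030 × 3910 × 55.1 = 2.22×10^8 J/(m²·K).
Net heat input Q = F Δt = 287 × (60.7 days × 86400 s/day) = 1.51×10^9 J/m².
ΔT = Q / C = 1.51×10^9 / 2.22×10^8 = 6.78 K.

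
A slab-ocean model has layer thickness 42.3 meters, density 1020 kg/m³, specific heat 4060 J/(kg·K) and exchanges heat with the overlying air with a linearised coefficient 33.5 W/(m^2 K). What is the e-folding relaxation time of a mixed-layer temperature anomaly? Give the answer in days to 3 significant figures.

60.5 days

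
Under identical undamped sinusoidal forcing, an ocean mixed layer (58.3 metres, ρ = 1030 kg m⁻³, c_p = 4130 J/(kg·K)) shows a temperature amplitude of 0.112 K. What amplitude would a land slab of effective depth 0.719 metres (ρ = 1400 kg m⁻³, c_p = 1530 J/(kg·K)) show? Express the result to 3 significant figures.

C_ocean = 2.48×10^8 J/(m²·K); C_land = 1.54×10^6 J/(m²·K).
A ∝ 1/C ⇒ A_land = A_ocean × C_ocean/C_land = 0.112 × 161 = 18.0 K.

18.0 K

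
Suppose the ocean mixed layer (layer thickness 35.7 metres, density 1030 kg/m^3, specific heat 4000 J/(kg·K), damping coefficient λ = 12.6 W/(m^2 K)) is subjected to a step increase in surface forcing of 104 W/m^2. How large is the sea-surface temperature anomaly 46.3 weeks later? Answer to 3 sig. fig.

Areal heat capacity C = ρ c_p D = 1030 × 4000 × 35.7 = 1.47×10^8 J/(m^2 K).
τ = C / λ = 1.47×10^8 / 12.6 = 1.17×10^7 s.
Equilibrium anomaly ΔT_eq = F / λ = 104 / 12.6 = 8.25 K.
t = 46.3 weeks = 2.80×10^7 s, so t/τ = 2.40.
ΔT(t) = ΔT_eq (1 − e^(−t/τ)) = 8.25 × (1 − e^−2.40) = 7.50 K.

7.50 K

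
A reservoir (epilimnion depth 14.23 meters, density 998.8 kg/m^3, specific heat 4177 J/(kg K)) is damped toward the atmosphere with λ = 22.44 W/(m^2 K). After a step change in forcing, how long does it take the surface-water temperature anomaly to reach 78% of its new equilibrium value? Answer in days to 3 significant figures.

46.4 days

Areal heat capacity C = ρ c_p D = 998.8 × 4177 × 14.23 = 5.94×10^7 J m⁻² K⁻¹.
τ = C / λ = 5.94×10^7 / 22.44 = 2.65×10^6 s.
Fraction reached: 1 − e^(−t/τ) = 0.78 ⇒ t = −τ ln(1 − 0.78) = τ × 1.51.
t = 4.01×10^6 s = 46.4 days.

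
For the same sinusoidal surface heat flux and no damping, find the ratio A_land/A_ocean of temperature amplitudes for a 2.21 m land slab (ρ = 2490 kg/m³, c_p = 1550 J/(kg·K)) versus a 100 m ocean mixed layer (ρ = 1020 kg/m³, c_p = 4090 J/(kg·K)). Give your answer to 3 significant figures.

C_ocean = 1020 × 4090 × 100 = 4.17×10^8 J/(m²·K).
C_land = 2490 × 1550 × 2.21 = 8.53×10^6 J/(m²·K).
Undamped amplitude ∝ 1/C, so A_land/A_ocean = C_ocean/C_land = 48.9.

48.9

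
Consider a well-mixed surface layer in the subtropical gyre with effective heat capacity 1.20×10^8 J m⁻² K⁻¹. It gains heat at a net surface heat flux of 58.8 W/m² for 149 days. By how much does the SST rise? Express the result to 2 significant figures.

Areal heat capacity C = 1.20×10^8 J m⁻² K⁻¹ (given).
Net heat input Q = F Δt = 58.8 × (149 days × 86400 s/day) = 7.57×10^8 J/m².
ΔT = Q / C = 7.57×10^8 / 1.20×10^8 = 6.31 K.

6.3 K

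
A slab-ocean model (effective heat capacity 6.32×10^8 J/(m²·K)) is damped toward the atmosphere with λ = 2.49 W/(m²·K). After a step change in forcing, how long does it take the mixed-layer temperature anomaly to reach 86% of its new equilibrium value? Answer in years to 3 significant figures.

Areal heat capacity C = 6.32×10^8 J/(m²·K) (given).
τ = C / λ = 6.32×10^8 / 2.49 = 2.54×10^8 s.
Fraction reached: 1 − e^(−t/τ) = 0.86 ⇒ t = −τ ln(1 − 0.86) = τ × 1.97.
t = 4.99×10^8 s = 15.8 years.

15.8 years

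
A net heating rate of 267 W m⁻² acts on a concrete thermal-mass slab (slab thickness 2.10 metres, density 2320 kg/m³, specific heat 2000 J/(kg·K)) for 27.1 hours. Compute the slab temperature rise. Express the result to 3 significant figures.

2.67 K

Areal heat capacity C = ρ c_p D = 2320 × 2000 × 2.10 = 9.74×10^6 J/(m^2 K).
Net heat input Q = F Δt = 267 × (27.1 hours × 3600 s/hour) = 2.60×10^7 J/m².
ΔT = Q / C = 2.60×10^7 / 9.74×10^6 = 2.67 K.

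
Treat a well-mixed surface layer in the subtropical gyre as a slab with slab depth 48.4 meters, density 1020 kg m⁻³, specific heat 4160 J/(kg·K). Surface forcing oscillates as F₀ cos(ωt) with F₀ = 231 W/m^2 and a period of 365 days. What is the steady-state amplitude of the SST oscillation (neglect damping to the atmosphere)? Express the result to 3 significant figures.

5.65 K

Areal heat capacity C = ρ c_p D = 1020 × 4160 × 48.4 = 2.05×10^8 J/(m^2 K).
Angular frequency ω = 2π / T = 2π / 3.15×10^7 s = 1.99×10^-7 s⁻¹.
Cω = 2.05×10^8 × 1.99×10^-7 = 40.9 W/(m²·K).
Amplitude A = F₀ / (Cω) = 231 / 40.9 = 5.65 K.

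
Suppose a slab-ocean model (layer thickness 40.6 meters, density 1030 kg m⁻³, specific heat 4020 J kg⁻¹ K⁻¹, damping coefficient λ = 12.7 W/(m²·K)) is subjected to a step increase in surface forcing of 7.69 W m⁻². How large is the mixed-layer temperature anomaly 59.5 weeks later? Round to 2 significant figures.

Areal heat capacity C = ρ c_p D = 1030 × 4020 × 40.6 = 1.68×10^8 J m⁻² K⁻¹.
τ = C / λ = 1.68×10^8 / 12.7 = 1.32×10^7 s.
Equilibrium anomaly ΔT_eq = F / λ = 7.69 / 12.7 = 0.606 K.
t = 59.5 weeks = 3.60×10^7 s, so t/τ = 2.72.
ΔT(t) = ΔT_eq (1 − e^(−t/τ)) = 0.606 × (1 − e^−2.72) = 0.566 K.

0.57 K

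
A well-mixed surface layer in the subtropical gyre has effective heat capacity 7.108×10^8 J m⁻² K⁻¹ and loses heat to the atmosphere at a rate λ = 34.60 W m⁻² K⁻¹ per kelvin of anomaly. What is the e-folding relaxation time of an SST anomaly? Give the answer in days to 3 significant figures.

238 days

Areal heat capacity C = 7.108×10^8 J m⁻² K⁻¹ (given).
Relaxation time τ = C / λ = 7.11×10^8 / 34.60 = 2.05×10^7 s.
In days: 2.05×10^7 s / (86400 s/day) = 238 days.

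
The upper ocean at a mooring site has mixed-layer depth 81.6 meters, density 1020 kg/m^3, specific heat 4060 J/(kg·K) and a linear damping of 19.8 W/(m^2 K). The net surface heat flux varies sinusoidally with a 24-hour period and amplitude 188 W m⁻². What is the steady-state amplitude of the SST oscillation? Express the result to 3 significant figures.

0.00765 K

Areal heat capacity C = ρ c_p D = 1020 × 4060 × 81.6 = 3.38×10^8 J m⁻² K⁻¹.
Angular frequency ω = 2π / T = 2π / 86400 s = 7.27×10^-5 s⁻¹.
√((Cω)² + λ²) = √((24600)² + 19.8²) = 24600 W/(m²·K).
Amplitude A = F₀ / √((Cω)²+λ²) = 188 / 24600 = 0.00765 K.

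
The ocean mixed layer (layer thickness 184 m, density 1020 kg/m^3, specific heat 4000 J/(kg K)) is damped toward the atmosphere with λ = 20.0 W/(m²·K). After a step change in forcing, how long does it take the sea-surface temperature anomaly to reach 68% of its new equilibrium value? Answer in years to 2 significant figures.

Areal heat capacity C = ρ c_p D = 1020 × 4000 × 184 = 7.51×10^8 J/(m²·K).
τ = C / λ = 7.51×10^8 / 20.0 = 3.75×10^7 s.
Fraction reached: 1 − e^(−t/τ) = 0.68 ⇒ t = −τ ln(1 − 0.68) = τ × 1.14.
t = 4.28×10^7 s = 1.36 years.

1.4 years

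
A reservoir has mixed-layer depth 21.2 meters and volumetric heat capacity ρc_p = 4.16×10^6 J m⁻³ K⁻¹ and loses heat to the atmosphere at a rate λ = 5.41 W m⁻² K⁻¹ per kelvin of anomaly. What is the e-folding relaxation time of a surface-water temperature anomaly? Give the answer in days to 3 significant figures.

189 days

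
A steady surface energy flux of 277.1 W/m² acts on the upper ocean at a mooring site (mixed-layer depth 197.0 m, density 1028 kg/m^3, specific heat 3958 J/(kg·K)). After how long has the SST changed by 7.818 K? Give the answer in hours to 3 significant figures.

Areal heat capacity C = ρ c_p D = 1028 × 3958 × 197.0 = 8.02×10^8 J/(m²·K).
Time required: Δt = C ΔT / F = 8.02×10^8 × 7.818 / 277.1 = 2.26×10^7 s.
In hours: 2.26×10^7 s / (3600 s/hour) = 6280 hours.

6280 hours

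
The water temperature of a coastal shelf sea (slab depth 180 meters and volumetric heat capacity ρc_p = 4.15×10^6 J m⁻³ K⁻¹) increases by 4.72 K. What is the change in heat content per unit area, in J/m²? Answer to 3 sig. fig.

3.53×10^9

Areal heat capacity C = ρc_p × D = 4.15×10^6 × 180 = 7.47×10^8 J/(m^2 K).
ΔQ = C ΔT = 7.47×10^8 × 4.72 = 3.53×10^9 J/m².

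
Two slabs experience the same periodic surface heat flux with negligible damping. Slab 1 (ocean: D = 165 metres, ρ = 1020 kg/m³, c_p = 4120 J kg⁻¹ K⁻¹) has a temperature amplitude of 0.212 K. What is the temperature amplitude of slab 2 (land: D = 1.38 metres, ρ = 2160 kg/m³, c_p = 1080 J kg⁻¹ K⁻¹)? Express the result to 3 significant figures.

45.7 K

C_ocean = 6.93×10^8 J/(m²·K); C_land = 3.22×10^6 J/(m²·K).
A ∝ 1/C ⇒ A_land = A_ocean × C_ocean/C_land = 0.212 × 215 = 45.7 K.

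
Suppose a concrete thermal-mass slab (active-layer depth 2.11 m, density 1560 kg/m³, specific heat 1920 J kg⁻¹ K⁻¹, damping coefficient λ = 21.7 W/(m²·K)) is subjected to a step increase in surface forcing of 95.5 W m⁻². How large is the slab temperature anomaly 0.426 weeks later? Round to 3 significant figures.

2.58 K

Areal heat capacity C = ρ c_p D = 1560 × 1920 × 2.11 = 6.32×10^6 J/(m^2 K).
τ = C / λ = 6.32×10^6 / 21.7 = 2.91×10^5 s.
Equilibrium anomaly ΔT_eq = F / λ = 95.5 / 21.7 = 4.40 K.
t = 0.426 weeks = 2.58×10^5 s, so t/τ = 0.885.
ΔT(t) = ΔT_eq (1 − e^(−t/τ)) = 4.40 × (1 − e^−0.885) = 2.58 K.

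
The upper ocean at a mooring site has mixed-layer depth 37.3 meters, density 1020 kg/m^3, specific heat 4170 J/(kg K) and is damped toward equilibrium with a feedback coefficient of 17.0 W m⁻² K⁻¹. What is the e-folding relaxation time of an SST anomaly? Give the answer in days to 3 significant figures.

Areal heat capacity C = ρ c_p D = 1020 × 4170 × 37.3 = 1.59×10^8 J/(m²·K).
Relaxation time τ = C / λ = 1.59×10^8 / 17.0 = 9.33×10^6 s.
In days: 9.33×10^6 s / (86400 s/day) = 108 days.

108 days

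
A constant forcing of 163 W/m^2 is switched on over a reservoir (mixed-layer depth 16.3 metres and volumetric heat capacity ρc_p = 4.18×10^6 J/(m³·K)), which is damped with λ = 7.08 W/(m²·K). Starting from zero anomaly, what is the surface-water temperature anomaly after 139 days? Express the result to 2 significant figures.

16 K

Areal heat capacity C = ρc_p × D = 4.18×10^6 × 16.3 = 6.81×10^7 J m⁻² K⁻¹.
τ = C / λ = 6.81×10^7 / 7.08 = 9.62×10^6 s.
Equilibrium anomaly ΔT_eq = F / λ = 163 / 7.08 = 23.0 K.
t = 139 days = 1.20×10^7 s, so t/τ = 1.25.
ΔT(t) = ΔT_eq (1 − e^(−t/τ)) = 23.0 × (1 − e^−1.25) = 16.4 K.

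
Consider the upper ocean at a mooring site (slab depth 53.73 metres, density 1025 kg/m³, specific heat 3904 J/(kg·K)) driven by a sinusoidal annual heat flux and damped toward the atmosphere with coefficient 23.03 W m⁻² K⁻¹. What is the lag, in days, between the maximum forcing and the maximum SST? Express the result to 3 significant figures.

62.6 days

Areal heat capacity C = ρ c_p D = 1025 × 3904 × 53.73 = 2.15×10^8 J/(m^2 K).
ω = 2π / 3.15×10^7 s = 1.99×10^-7 s⁻¹.
Phase lag φ = arctan(Cω/λ) = arctan(42.8/23.03) = 1.08 rad.
Time lag = φ / ω = 1.08 / 1.99×10^-7 = 5.41×10^6 s = 62.6 days.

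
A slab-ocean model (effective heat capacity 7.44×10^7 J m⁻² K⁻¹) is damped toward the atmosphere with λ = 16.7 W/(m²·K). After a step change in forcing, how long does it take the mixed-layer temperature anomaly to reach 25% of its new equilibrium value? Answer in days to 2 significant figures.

15 days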